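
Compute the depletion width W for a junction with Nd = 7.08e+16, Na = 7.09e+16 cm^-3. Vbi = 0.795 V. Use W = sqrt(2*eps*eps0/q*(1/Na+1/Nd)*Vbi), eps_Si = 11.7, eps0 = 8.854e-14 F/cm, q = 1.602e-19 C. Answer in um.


Step 1: 1/Na + 1/Nd = 1/7.09e+16 + 1/7.08e+16 = 2.82287e-17
Step 2: 2*eps*eps0/q = 2*11.7*8.854e-14/1.602e-19 = 1.293281e+07
Step 3: W^2 = 1.293281e+07 * 2.82287e-17 * 0.795 = 2.90236e-10
Step 4: W = sqrt(2.90236e-10) = 1.704e-05 cm = 0.1704 um

0.1704


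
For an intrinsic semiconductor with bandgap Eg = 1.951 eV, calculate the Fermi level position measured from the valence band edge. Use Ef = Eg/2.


Step 1: For an intrinsic semiconductor, the Fermi level sits at midgap.
Step 2: Ef = Eg / 2 = 1.951 / 2 = 0.9755 eV

0.9755


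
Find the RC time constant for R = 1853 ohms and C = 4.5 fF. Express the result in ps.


Step 1: tau = R * C
Step 2: tau = 1853 * 4.5 fF = 1853 * 4.5e-15 F
Step 3: tau = 8.3385e-12 s = 8.3385 ps

8.3385


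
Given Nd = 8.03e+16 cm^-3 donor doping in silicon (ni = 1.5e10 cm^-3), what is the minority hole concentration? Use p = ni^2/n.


Step 1: Since Nd >> ni, n ≈ Nd = 8.03e+16 cm^-3
Step 2: p = ni^2 / n = (1.5e10)^2 / 8.03e+16
Step 3: p = 2.25e20 / 8.03e+16 = 2.80e+03 cm^-3

2.80e+03


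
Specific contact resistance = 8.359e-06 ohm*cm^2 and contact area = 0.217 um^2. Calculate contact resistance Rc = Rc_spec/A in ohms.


Step 1: Convert area to cm^2: 0.217 um^2 = 2.1700e-09 cm^2
Step 2: Rc = Rc_spec / A = 8.359e-06 / 2.1700e-09
Step 3: Rc = 3.85e+03 ohms

3.85e+03


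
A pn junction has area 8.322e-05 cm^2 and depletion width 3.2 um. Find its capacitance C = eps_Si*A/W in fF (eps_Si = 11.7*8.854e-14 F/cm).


Step 1: eps_Si = 11.7 * 8.854e-14 = 1.035918e-12 F/cm
Step 2: W in cm = 3.2 * 1e-4 = 3.20e-04 cm
Step 3: C = 1.035918e-12 * 8.322e-05 / 3.20e-04 = 2.694034e-13 F
Step 4: C = 269.4 fF

269.4


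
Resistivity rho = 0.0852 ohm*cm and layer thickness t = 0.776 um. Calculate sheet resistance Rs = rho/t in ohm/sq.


Step 1: Convert thickness to cm: t = 0.776 um = 7.7600e-05 cm
Step 2: Rs = rho / t = 0.0852 / 7.7600e-05
Step 3: Rs = 1097.9 ohm/sq

1097.9


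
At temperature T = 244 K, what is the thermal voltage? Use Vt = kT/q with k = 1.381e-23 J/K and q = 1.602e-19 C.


Step 1: kT = 1.381e-23 * 244 = 3.36964e-21 J
Step 2: Vt = kT/q = 3.36964e-21 / 1.602e-19
Step 3: Vt = 0.02103 V

0.02103


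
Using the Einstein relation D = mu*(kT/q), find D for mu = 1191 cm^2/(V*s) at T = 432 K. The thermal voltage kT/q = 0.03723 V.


Step 1: D = mu * (kT/q)
Step 2: D = 1191 * 0.03723
Step 3: D = 44.34 cm^2/s

44.34


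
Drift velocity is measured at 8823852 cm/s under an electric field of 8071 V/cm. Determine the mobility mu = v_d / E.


Step 1: mu = v_d / E
Step 2: mu = 8823852 / 8071
Step 3: mu = 1093.28 cm^2/(V*s)

1093.28


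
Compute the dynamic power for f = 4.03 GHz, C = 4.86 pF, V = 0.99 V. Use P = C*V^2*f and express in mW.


Step 1: V^2 = 0.99^2 = 0.9801 V^2
Step 2: P = C*V^2*f = 4.86e-12 F * 0.9801 * 4.03e9 Hz
Step 3: P = 1.919604258e-02 W
Step 4: P = 19.196 mW

19.196


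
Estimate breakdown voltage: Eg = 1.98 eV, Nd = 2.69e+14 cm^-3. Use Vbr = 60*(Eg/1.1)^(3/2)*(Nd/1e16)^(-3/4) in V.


Step 1: Eg/1.1 = 1.98/1.1 = 1.800000
Step 2: (Eg/1.1)^1.5 = 1.800000^1.5 = 2.414953
Step 3: (Nd/1e16)^(-0.75) = (0.0269)^(-0.75) = 15.055174
Step 4: Vbr = 60 * 2.414953 * 15.055174 = 2181.5 V

2181.5


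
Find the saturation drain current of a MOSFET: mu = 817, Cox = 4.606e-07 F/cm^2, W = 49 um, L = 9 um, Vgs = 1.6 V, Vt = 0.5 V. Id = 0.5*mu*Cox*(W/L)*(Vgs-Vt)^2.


Step 1: Overdrive voltage Vov = Vgs - Vt = 1.6 - 0.5 = 1.1 V
Step 2: W/L = 49/9 = 5.44444
Step 3: Id = 0.5 * 817 * 4.606e-07 * 5.44444 * 1.1^2
Step 4: Id = 1.24e-03 A

1.24e-03


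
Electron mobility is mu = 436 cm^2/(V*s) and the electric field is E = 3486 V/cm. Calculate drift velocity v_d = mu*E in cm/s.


Step 1: v_d = mu * E
Step 2: v_d = 436 * 3486 = 1519896
Step 3: v_d = 1.52e+06 cm/s

1.52e+06


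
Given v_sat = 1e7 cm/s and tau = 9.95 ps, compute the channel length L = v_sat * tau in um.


Step 1: tau in seconds = 9.95 ps * 1e-12 = 9.9500e-12 s
Step 2: L = v_sat * tau = 1e7 * 9.9500e-12 = 9.9500e-05 cm
Step 3: L in um = 9.9500e-05 * 1e4 = 0.995 um

0.995


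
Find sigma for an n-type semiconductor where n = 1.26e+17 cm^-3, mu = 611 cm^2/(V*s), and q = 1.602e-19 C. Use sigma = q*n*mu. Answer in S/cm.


Step 1: sigma = q * n * mu
Step 2: sigma = 1.602e-19 * 1.26e+17 * 611
Step 3: sigma = 1.233e+01 S/cm

1.233e+01


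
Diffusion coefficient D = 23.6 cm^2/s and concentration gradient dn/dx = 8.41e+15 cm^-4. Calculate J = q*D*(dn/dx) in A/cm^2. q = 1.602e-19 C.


Step 1: J = q * D * (dn/dx)
Step 2: J = 1.602e-19 * 23.6 * 8.41e+15
Step 3: J = 3.18e-02 A/cm^2

3.18e-02


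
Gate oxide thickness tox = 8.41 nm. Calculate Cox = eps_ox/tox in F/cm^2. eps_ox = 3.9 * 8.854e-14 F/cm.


Step 1: eps_ox = 3.9 * 8.854e-14 = 3.45306e-13 F/cm
Step 2: tox in cm = 8.41 nm * 1e-7 = 8.4100e-07 cm
Step 3: Cox = 3.45306e-13 / 8.4100e-07 = 4.11e-07 F/cm^2

4.11e-07


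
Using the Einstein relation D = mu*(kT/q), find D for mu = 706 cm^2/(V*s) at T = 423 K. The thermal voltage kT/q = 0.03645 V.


Step 1: D = mu * (kT/q)
Step 2: D = 706 * 0.03645
Step 3: D = 25.73 cm^2/s

25.73


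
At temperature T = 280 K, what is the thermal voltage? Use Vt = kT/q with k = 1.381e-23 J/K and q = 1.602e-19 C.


Step 1: kT = 1.381e-23 * 280 = 3.8668e-21 J
Step 2: Vt = kT/q = 3.8668e-21 / 1.602e-19
Step 3: Vt = 0.02414 V

0.02414


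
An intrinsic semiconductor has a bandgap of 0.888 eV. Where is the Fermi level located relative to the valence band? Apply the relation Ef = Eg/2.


Step 1: For an intrinsic semiconductor, the Fermi level sits at midgap.
Step 2: Ef = Eg / 2 = 0.888 / 2 = 0.444 eV

0.444


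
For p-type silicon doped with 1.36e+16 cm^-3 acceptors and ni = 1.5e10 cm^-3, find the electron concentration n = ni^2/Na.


Step 1: Majority hole concentration p ≈ Na = 1.36e+16 cm^-3
Step 2: n = ni^2 / Na = (1.5e10)^2 / 1.36e+16
Step 3: n = 1.65e+04 cm^-3

1.65e+04


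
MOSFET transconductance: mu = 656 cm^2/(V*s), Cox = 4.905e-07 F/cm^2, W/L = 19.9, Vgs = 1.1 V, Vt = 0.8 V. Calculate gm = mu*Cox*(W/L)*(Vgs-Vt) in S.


Step 1: Vov = Vgs - Vt = 1.1 - 0.8 = 0.3 V
Step 2: gm = mu * Cox * (W/L) * Vov
Step 3: gm = 656 * 4.905e-07 * 19.9 * 0.3 = 1.92e-03 S

1.92e-03


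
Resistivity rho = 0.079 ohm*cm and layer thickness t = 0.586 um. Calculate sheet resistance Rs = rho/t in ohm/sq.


Step 1: Convert thickness to cm: t = 0.586 um = 5.8600e-05 cm
Step 2: Rs = rho / t = 0.079 / 5.8600e-05
Step 3: Rs = 1348.1 ohm/sq

1348.1


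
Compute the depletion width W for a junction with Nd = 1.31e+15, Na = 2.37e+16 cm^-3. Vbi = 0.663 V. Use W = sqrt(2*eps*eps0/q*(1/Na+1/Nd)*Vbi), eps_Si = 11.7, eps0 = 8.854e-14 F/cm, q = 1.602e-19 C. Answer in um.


Step 1: 1/Na + 1/Nd = 1/2.37e+16 + 1/1.31e+15 = 8.05553e-16
Step 2: 2*eps*eps0/q = 2*11.7*8.854e-14/1.602e-19 = 1.293281e+07
Step 3: W^2 = 1.293281e+07 * 8.05553e-16 * 0.663 = 6.90718e-09
Step 4: W = sqrt(6.90718e-09) = 8.311e-05 cm = 0.8311 um

0.8311


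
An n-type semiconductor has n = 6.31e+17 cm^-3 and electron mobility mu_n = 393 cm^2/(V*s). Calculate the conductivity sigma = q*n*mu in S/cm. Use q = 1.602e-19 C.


Step 1: sigma = q * n * mu
Step 2: sigma = 1.602e-19 * 6.31e+17 * 393
Step 3: sigma = 3.973e+01 S/cm

3.973e+01


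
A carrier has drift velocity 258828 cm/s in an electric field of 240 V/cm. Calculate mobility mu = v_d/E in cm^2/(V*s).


Step 1: mu = v_d / E
Step 2: mu = 258828 / 240
Step 3: mu = 1078.45 cm^2/(V*s)

1078.45


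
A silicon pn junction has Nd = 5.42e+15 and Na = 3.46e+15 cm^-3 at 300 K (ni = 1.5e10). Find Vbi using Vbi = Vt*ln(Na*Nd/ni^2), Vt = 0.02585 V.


Step 1: Compute Na*Nd/ni^2 = 3.46e+15 * 5.42e+15 / (1.5e10)^2 = 8.3348e+10
Step 2: ln(8.3348e+10) = 25.1463
Step 3: Vbi = 0.02585 * 25.1463 = 0.65 V

0.65


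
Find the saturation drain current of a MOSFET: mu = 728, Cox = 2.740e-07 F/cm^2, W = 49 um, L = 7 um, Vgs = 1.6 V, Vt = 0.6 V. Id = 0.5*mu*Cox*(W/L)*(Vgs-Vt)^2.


Step 1: Overdrive voltage Vov = Vgs - Vt = 1.6 - 0.6 = 1.0 V
Step 2: W/L = 49/7 = 7
Step 3: Id = 0.5 * 728 * 2.740e-07 * 7 * 1.0^2
Step 4: Id = 6.98e-04 A

6.98e-04


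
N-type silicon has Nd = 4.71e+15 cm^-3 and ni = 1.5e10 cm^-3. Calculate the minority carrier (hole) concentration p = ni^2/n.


Step 1: Since Nd >> ni, n ≈ Nd = 4.71e+15 cm^-3
Step 2: p = ni^2 / n = (1.5e10)^2 / 4.71e+15
Step 3: p = 2.25e20 / 4.71e+15 = 4.78e+04 cm^-3

4.78e+04


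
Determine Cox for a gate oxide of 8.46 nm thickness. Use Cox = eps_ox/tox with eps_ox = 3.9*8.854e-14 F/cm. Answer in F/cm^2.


Step 1: eps_ox = 3.9 * 8.854e-14 = 3.45306e-13 F/cm
Step 2: tox in cm = 8.46 nm * 1e-7 = 8.4600e-07 cm
Step 3: Cox = 3.45306e-13 / 8.4600e-07 = 4.08e-07 F/cm^2

4.08e-07


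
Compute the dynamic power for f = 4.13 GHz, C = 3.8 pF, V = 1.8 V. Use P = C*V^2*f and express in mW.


Step 1: V^2 = 1.8^2 = 3.24 V^2
Step 2: P = C*V^2*f = 3.8e-12 F * 3.24 * 4.13e9 Hz
Step 3: P = 5.084856e-02 W
Step 4: P = 50.849 mW

50.849


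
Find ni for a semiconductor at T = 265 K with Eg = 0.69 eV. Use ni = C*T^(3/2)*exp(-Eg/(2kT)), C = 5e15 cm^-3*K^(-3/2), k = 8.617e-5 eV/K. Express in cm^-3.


Step 1: Compute kT = 8.617e-5 * 265 = 0.02283505 eV
Step 2: Exponent = -Eg/(2kT) = -0.69/(2*0.02283505) = -15.10835
Step 3: T^(3/2) = 265^1.5 = 4313.89
Step 4: ni = 5e15 * 4313.89 * exp(-15.10835) = 5.92e+12 cm^-3

5.92e+12


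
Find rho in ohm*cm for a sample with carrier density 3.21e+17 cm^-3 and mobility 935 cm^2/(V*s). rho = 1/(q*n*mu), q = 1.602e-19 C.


Step 1: sigma = q * n * mu = 1.602e-19 * 3.21e+17 * 935 = 4.80816e+01 S/cm
Step 2: rho = 1 / sigma = 1 / 4.80816e+01 = 0.0208 ohm*cm

0.0208


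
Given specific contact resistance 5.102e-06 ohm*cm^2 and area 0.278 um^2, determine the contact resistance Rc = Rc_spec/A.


Step 1: Convert area to cm^2: 0.278 um^2 = 2.7800e-09 cm^2
Step 2: Rc = Rc_spec / A = 5.102e-06 / 2.7800e-09
Step 3: Rc = 1.84e+03 ohms

1.84e+03


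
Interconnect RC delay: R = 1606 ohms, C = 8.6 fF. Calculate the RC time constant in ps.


Step 1: tau = R * C
Step 2: tau = 1606 * 8.6 fF = 1606 * 8.6e-15 F
Step 3: tau = 1.38116e-11 s = 13.8116 ps

13.8116


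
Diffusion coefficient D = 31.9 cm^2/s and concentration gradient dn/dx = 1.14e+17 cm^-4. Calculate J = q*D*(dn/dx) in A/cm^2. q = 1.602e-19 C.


Step 1: J = q * D * (dn/dx)
Step 2: J = 1.602e-19 * 31.9 * 1.14e+17
Step 3: J = 5.83e-01 A/cm^2

5.83e-01


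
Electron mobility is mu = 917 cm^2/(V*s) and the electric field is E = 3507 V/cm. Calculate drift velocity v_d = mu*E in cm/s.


Step 1: v_d = mu * E
Step 2: v_d = 917 * 3507 = 3215919
Step 3: v_d = 3.22e+06 cm/s

3.22e+06


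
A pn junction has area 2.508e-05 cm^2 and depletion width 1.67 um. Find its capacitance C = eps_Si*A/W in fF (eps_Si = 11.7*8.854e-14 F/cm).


Step 1: eps_Si = 11.7 * 8.854e-14 = 1.035918e-12 F/cm
Step 2: W in cm = 1.67 * 1e-4 = 1.67e-04 cm
Step 3: C = 1.035918e-12 * 2.508e-05 / 1.67e-04 = 1.555738e-13 F
Step 4: C = 155.57 fF

155.57


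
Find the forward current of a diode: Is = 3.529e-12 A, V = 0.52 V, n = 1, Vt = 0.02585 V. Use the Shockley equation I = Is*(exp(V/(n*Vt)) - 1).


Step 1: V/(n*Vt) = 0.52/(1*0.02585) = 20.1161
Step 2: exp(20.1161) = 5.4489e+08
Step 3: I = 3.529e-12 * (5.4489e+08 - 1) = 1.92e-03 A

1.92e-03


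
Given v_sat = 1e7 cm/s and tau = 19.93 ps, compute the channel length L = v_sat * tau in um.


Step 1: tau in seconds = 19.93 ps * 1e-12 = 1.9930e-11 s
Step 2: L = v_sat * tau = 1e7 * 1.9930e-11 = 1.9930e-04 cm
Step 3: L in um = 1.9930e-04 * 1e4 = 1.993 um

1.993


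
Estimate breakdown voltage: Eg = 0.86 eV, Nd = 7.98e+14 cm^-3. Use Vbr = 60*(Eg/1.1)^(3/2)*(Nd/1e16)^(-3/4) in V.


Step 1: Eg/1.1 = 0.86/1.1 = 0.781818
Step 2: (Eg/1.1)^1.5 = 0.781818^1.5 = 0.691287
Step 3: (Nd/1e16)^(-0.75) = (0.0798)^(-0.75) = 6.660362
Step 4: Vbr = 60 * 0.691287 * 6.660362 = 276.3 V

276.3


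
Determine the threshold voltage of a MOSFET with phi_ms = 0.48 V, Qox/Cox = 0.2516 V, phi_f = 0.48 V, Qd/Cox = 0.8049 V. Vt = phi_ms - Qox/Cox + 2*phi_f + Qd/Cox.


Step 1: Vt = phi_ms - Qox/Cox + 2*phi_f + Qd/Cox
Step 2: Vt = 0.48 - 0.2516 + 2*0.48 + 0.8049
Step 3: Vt = 0.48 - 0.2516 + 0.96 + 0.8049
Step 4: Vt = 1.9933 V

1.9933


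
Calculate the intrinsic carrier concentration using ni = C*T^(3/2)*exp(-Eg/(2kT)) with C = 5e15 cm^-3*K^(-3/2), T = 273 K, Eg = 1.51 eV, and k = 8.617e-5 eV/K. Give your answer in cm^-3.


Step 1: Compute kT = 8.617e-5 * 273 = 0.02352441 eV
Step 2: Exponent = -Eg/(2kT) = -1.51/(2*0.02352441) = -32.09432
Step 3: T^(3/2) = 273^1.5 = 4510.70
Step 4: ni = 5e15 * 4510.70 * exp(-32.09432) = 2.60e+05 cm^-3

2.60e+05


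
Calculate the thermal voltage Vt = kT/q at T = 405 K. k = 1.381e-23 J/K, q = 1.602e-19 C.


Step 1: kT = 1.381e-23 * 405 = 5.59305e-21 J
Step 2: Vt = kT/q = 5.59305e-21 / 1.602e-19
Step 3: Vt = 0.03491 V

0.03491


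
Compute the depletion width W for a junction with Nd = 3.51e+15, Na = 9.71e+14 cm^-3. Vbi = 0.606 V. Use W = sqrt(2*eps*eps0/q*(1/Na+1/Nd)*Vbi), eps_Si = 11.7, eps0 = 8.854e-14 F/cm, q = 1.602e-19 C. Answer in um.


Step 1: 1/Na + 1/Nd = 1/9.71e+14 + 1/3.51e+15 = 1.31477e-15
Step 2: 2*eps*eps0/q = 2*11.7*8.854e-14/1.602e-19 = 1.293281e+07
Step 3: W^2 = 1.293281e+07 * 1.31477e-15 * 0.606 = 1.03042e-08
Step 4: W = sqrt(1.03042e-08) = 1.015e-04 cm = 1.015 um

1.015


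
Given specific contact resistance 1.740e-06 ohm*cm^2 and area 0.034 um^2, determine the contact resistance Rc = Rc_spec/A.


Step 1: Convert area to cm^2: 0.034 um^2 = 3.4000e-10 cm^2
Step 2: Rc = Rc_spec / A = 1.740e-06 / 3.4000e-10
Step 3: Rc = 5.12e+03 ohms

5.12e+03


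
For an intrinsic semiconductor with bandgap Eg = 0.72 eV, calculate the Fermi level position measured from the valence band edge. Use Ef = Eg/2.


Step 1: For an intrinsic semiconductor, the Fermi level sits at midgap.
Step 2: Ef = Eg / 2 = 0.72 / 2 = 0.36 eV

0.36


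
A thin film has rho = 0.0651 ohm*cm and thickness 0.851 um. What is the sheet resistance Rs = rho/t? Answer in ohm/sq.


Step 1: Convert thickness to cm: t = 0.851 um = 8.5100e-05 cm
Step 2: Rs = rho / t = 0.0651 / 8.5100e-05
Step 3: Rs = 765.0 ohm/sq

765.0


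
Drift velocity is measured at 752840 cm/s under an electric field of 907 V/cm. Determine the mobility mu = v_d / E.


Step 1: mu = v_d / E
Step 2: mu = 752840 / 907
Step 3: mu = 830.03 cm^2/(V*s)

830.03


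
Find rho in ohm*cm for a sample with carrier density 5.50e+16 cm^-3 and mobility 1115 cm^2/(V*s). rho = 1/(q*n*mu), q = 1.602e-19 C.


Step 1: sigma = q * n * mu = 1.602e-19 * 5.50e+16 * 1115 = 9.82427e+00 S/cm
Step 2: rho = 1 / sigma = 1 / 9.82427e+00 = 0.1018 ohm*cm

0.1018


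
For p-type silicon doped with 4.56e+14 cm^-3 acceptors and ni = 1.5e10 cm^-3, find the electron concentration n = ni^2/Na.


Step 1: Majority hole concentration p ≈ Na = 4.56e+14 cm^-3
Step 2: n = ni^2 / Na = (1.5e10)^2 / 4.56e+14
Step 3: n = 4.93e+05 cm^-3

4.93e+05


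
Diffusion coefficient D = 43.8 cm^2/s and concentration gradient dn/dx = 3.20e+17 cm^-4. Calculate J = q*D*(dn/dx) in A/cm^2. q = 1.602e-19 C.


Step 1: J = q * D * (dn/dx)
Step 2: J = 1.602e-19 * 43.8 * 3.20e+17
Step 3: J = 2.25e+00 A/cm^2

2.25e+00


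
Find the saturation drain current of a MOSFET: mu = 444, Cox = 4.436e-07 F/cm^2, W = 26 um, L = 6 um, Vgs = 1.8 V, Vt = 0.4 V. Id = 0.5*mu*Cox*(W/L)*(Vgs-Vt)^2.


Step 1: Overdrive voltage Vov = Vgs - Vt = 1.8 - 0.4 = 1.4 V
Step 2: W/L = 26/6 = 4.33333
Step 3: Id = 0.5 * 444 * 4.436e-07 * 4.33333 * 1.4^2
Step 4: Id = 8.36e-04 A

8.36e-04


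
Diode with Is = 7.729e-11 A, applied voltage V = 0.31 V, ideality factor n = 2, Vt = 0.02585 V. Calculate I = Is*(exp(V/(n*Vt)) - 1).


Step 1: V/(n*Vt) = 0.31/(2*0.02585) = 5.9961
Step 2: exp(5.9961) = 4.0186e+02
Step 3: I = 7.729e-11 * (4.0186e+02 - 1) = 3.10e-08 A

3.10e-08


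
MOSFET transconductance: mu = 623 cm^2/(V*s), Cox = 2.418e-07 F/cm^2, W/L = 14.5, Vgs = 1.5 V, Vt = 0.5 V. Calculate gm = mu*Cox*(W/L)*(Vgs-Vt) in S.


Step 1: Vov = Vgs - Vt = 1.5 - 0.5 = 1.0 V
Step 2: gm = mu * Cox * (W/L) * Vov
Step 3: gm = 623 * 2.418e-07 * 14.5 * 1.0 = 2.18e-03 S

2.18e-03


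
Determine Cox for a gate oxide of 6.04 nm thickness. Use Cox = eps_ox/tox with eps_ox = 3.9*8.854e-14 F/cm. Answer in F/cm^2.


Step 1: eps_ox = 3.9 * 8.854e-14 = 3.45306e-13 F/cm
Step 2: tox in cm = 6.04 nm * 1e-7 = 6.0400e-07 cm
Step 3: Cox = 3.45306e-13 / 6.0400e-07 = 5.72e-07 F/cm^2

5.72e-07


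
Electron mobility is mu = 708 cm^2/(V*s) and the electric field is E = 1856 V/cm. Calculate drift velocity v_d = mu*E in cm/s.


Step 1: v_d = mu * E
Step 2: v_d = 708 * 1856 = 1314048
Step 3: v_d = 1.31e+06 cm/s

1.31e+06


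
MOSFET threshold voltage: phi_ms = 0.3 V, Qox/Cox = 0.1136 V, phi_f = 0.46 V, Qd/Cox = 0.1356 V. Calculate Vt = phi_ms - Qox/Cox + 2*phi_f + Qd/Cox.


Step 1: Vt = phi_ms - Qox/Cox + 2*phi_f + Qd/Cox
Step 2: Vt = 0.3 - 0.1136 + 2*0.46 + 0.1356
Step 3: Vt = 0.3 - 0.1136 + 0.92 + 0.1356
Step 4: Vt = 1.242 V

1.242


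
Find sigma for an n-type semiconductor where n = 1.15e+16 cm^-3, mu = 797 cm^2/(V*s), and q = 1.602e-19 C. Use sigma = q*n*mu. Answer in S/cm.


Step 1: sigma = q * n * mu
Step 2: sigma = 1.602e-19 * 1.15e+16 * 797
Step 3: sigma = 1.468e+00 S/cm

1.468e+00


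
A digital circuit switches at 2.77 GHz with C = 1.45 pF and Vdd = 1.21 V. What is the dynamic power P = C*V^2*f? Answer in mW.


Step 1: V^2 = 1.21^2 = 1.4641 V^2
Step 2: P = C*V^2*f = 1.45e-12 F * 1.4641 * 2.77e9 Hz
Step 3: P = 5.88055765e-03 W
Step 4: P = 5.881 mW

5.881


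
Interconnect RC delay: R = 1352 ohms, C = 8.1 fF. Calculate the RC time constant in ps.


Step 1: tau = R * C
Step 2: tau = 1352 * 8.1 fF = 1352 * 8.1e-15 F
Step 3: tau = 1.09512e-11 s = 10.9512 ps

10.9512


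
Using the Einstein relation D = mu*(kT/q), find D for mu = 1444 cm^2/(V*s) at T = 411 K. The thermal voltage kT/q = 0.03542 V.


Step 1: D = mu * (kT/q)
Step 2: D = 1444 * 0.03542
Step 3: D = 51.15 cm^2/s

51.15


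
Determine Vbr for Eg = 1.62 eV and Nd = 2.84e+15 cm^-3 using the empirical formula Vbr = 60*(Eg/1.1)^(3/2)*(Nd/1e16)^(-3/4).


Step 1: Eg/1.1 = 1.62/1.1 = 1.472727
Step 2: (Eg/1.1)^1.5 = 1.472727^1.5 = 1.787242
Step 3: (Nd/1e16)^(-0.75) = (0.284)^(-0.75) = 2.570462
Step 4: Vbr = 60 * 1.787242 * 2.570462 = 275.6 V

275.6


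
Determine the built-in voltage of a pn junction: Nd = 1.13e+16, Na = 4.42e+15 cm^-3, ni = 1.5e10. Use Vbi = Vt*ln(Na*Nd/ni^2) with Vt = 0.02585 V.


Step 1: Compute Na*Nd/ni^2 = 4.42e+15 * 1.13e+16 / (1.5e10)^2 = 2.2198e+11
Step 2: ln(2.2198e+11) = 26.1259
Step 3: Vbi = 0.02585 * 26.1259 = 0.675 V

0.675


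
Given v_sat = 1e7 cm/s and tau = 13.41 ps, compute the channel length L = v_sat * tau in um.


Step 1: tau in seconds = 13.41 ps * 1e-12 = 1.3410e-11 s
Step 2: L = v_sat * tau = 1e7 * 1.3410e-11 = 1.3410e-04 cm
Step 3: L in um = 1.3410e-04 * 1e4 = 1.341 um

1.341


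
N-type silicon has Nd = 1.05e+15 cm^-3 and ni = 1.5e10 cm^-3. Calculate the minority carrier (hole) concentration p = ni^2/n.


Step 1: Since Nd >> ni, n ≈ Nd = 1.05e+15 cm^-3
Step 2: p = ni^2 / n = (1.5e10)^2 / 1.05e+15
Step 3: p = 2.25e20 / 1.05e+15 = 2.14e+05 cm^-3

2.14e+05


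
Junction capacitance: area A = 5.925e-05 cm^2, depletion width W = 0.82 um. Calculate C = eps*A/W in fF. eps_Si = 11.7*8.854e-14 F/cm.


Step 1: eps_Si = 11.7 * 8.854e-14 = 1.035918e-12 F/cm
Step 2: W in cm = 0.82 * 1e-4 = 8.20e-05 cm
Step 3: C = 1.035918e-12 * 5.925e-05 / 8.20e-05 = 7.485139e-13 F
Step 4: C = 748.51 fF

748.51


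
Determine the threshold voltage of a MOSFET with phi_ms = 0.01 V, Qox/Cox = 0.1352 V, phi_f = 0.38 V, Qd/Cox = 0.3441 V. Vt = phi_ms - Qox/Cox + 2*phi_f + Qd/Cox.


Step 1: Vt = phi_ms - Qox/Cox + 2*phi_f + Qd/Cox
Step 2: Vt = 0.01 - 0.1352 + 2*0.38 + 0.3441
Step 3: Vt = 0.01 - 0.1352 + 0.76 + 0.3441
Step 4: Vt = 0.9789 V

0.9789


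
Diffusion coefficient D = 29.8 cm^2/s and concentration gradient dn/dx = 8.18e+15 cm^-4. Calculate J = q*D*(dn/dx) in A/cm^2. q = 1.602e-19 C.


Step 1: J = q * D * (dn/dx)
Step 2: J = 1.602e-19 * 29.8 * 8.18e+15
Step 3: J = 3.91e-02 A/cm^2

3.91e-02


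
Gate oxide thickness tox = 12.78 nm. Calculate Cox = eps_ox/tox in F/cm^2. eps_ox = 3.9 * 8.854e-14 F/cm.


Step 1: eps_ox = 3.9 * 8.854e-14 = 3.45306e-13 F/cm
Step 2: tox in cm = 12.78 nm * 1e-7 = 1.2780e-06 cm
Step 3: Cox = 3.45306e-13 / 1.2780e-06 = 2.70e-07 F/cm^2

2.70e-07


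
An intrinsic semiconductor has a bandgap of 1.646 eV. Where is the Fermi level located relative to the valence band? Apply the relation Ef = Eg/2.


Step 1: For an intrinsic semiconductor, the Fermi level sits at midgap.
Step 2: Ef = Eg / 2 = 1.646 / 2 = 0.823 eV

0.823


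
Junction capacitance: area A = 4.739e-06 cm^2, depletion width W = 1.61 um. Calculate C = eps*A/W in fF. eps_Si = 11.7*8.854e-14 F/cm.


Step 1: eps_Si = 11.7 * 8.854e-14 = 1.035918e-12 F/cm
Step 2: W in cm = 1.61 * 1e-4 = 1.61e-04 cm
Step 3: C = 1.035918e-12 * 4.739e-06 / 1.61e-04 = 3.049202e-14 F
Step 4: C = 30.49 fF

30.49


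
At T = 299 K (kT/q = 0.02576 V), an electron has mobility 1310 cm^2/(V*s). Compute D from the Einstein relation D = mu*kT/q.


Step 1: D = mu * (kT/q)
Step 2: D = 1310 * 0.02576
Step 3: D = 33.75 cm^2/s

33.75


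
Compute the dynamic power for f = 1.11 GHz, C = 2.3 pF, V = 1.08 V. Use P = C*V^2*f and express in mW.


Step 1: V^2 = 1.08^2 = 1.1664 V^2
Step 2: P = C*V^2*f = 2.3e-12 F * 1.1664 * 1.11e9 Hz
Step 3: P = 2.9778192e-03 W
Step 4: P = 2.978 mW

2.978


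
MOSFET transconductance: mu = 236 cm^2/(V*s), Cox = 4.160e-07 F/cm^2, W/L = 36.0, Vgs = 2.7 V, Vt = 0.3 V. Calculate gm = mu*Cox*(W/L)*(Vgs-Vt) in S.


Step 1: Vov = Vgs - Vt = 2.7 - 0.3 = 2.4 V
Step 2: gm = mu * Cox * (W/L) * Vov
Step 3: gm = 236 * 4.160e-07 * 36.0 * 2.4 = 8.48e-03 S

8.48e-03


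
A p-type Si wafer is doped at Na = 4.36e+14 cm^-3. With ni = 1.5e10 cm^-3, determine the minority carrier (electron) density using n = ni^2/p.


Step 1: Majority hole concentration p ≈ Na = 4.36e+14 cm^-3
Step 2: n = ni^2 / Na = (1.5e10)^2 / 4.36e+14
Step 3: n = 5.16e+05 cm^-3

5.16e+05


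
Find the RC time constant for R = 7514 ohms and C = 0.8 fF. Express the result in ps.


Step 1: tau = R * C
Step 2: tau = 7514 * 0.8 fF = 7514 * 8.0e-16 F
Step 3: tau = 6.0112e-12 s = 6.0112 ps

6.0112


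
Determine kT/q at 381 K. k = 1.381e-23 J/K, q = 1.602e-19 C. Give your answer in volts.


Step 1: kT = 1.381e-23 * 381 = 5.26161e-21 J
Step 2: Vt = kT/q = 5.26161e-21 / 1.602e-19
Step 3: Vt = 0.03284 V

0.03284


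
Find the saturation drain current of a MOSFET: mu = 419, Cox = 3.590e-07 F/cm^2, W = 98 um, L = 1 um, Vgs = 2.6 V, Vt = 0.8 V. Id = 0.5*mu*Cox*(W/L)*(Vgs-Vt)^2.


Step 1: Overdrive voltage Vov = Vgs - Vt = 2.6 - 0.8 = 1.8 V
Step 2: W/L = 98/1 = 98
Step 3: Id = 0.5 * 419 * 3.590e-07 * 98 * 1.8^2
Step 4: Id = 2.39e-02 A

2.39e-02


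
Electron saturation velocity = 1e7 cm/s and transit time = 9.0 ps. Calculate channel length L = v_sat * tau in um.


Step 1: tau in seconds = 9.0 ps * 1e-12 = 9.0000e-12 s
Step 2: L = v_sat * tau = 1e7 * 9.0000e-12 = 9.0000e-05 cm
Step 3: L in um = 9.0000e-05 * 1e4 = 0.9 um

0.9


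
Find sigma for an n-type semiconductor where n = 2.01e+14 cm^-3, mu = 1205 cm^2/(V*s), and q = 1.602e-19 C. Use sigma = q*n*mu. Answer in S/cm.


Step 1: sigma = q * n * mu
Step 2: sigma = 1.602e-19 * 2.01e+14 * 1205
Step 3: sigma = 3.880e-02 S/cm

3.880e-02


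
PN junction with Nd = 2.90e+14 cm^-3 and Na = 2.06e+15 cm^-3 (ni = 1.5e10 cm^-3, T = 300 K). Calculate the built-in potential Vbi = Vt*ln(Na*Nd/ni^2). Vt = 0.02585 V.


Step 1: Compute Na*Nd/ni^2 = 2.06e+15 * 2.90e+14 / (1.5e10)^2 = 2.6551e+09
Step 2: ln(2.6551e+09) = 21.6997
Step 3: Vbi = 0.02585 * 21.6997 = 0.561 V

0.561


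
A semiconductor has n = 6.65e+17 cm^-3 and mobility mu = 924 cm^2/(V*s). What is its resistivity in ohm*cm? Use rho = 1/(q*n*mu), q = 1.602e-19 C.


Step 1: sigma = q * n * mu = 1.602e-19 * 6.65e+17 * 924 = 9.84365e+01 S/cm
Step 2: rho = 1 / sigma = 1 / 9.84365e+01 = 0.01016 ohm*cm

0.01016


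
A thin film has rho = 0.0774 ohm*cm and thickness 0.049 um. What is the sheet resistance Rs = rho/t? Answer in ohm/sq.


Step 1: Convert thickness to cm: t = 0.049 um = 4.9000e-06 cm
Step 2: Rs = rho / t = 0.0774 / 4.9000e-06
Step 3: Rs = 15795.9 ohm/sq

15795.9


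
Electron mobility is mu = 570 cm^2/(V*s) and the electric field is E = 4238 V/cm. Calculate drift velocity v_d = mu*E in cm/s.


Step 1: v_d = mu * E
Step 2: v_d = 570 * 4238 = 2415660
Step 3: v_d = 2.42e+06 cm/s

2.42e+06


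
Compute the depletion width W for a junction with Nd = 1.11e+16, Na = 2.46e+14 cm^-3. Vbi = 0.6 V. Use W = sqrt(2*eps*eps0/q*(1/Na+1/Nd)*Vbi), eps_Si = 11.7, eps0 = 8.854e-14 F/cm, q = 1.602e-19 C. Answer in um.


Step 1: 1/Na + 1/Nd = 1/2.46e+14 + 1/1.11e+16 = 4.15513e-15
Step 2: 2*eps*eps0/q = 2*11.7*8.854e-14/1.602e-19 = 1.293281e+07
Step 3: W^2 = 1.293281e+07 * 4.15513e-15 * 0.6 = 3.22425e-08
Step 4: W = sqrt(3.22425e-08) = 1.796e-04 cm = 1.796 um

1.796


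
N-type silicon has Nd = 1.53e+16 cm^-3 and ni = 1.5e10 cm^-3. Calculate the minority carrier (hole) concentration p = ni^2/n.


Step 1: Since Nd >> ni, n ≈ Nd = 1.53e+16 cm^-3
Step 2: p = ni^2 / n = (1.5e10)^2 / 1.53e+16
Step 3: p = 2.25e20 / 1.53e+16 = 1.47e+04 cm^-3

1.47e+04


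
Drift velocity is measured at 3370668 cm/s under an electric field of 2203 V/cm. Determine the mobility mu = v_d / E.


Step 1: mu = v_d / E
Step 2: mu = 3370668 / 2203
Step 3: mu = 1530.04 cm^2/(V*s)

1530.04


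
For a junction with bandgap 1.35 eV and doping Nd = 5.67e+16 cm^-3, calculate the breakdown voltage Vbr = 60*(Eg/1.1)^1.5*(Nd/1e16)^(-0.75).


Step 1: Eg/1.1 = 1.35/1.1 = 1.227273
Step 2: (Eg/1.1)^1.5 = 1.227273^1.5 = 1.359602
Step 3: (Nd/1e16)^(-0.75) = (5.67)^(-0.75) = 0.272153
Step 4: Vbr = 60 * 1.359602 * 0.272153 = 22.2 V

22.2


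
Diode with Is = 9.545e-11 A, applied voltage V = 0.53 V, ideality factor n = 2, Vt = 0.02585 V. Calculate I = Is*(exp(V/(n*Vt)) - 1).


Step 1: V/(n*Vt) = 0.53/(2*0.02585) = 10.2515
Step 2: exp(10.2515) = 2.8325e+04
Step 3: I = 9.545e-11 * (2.8325e+04 - 1) = 2.70e-06 A

2.70e-06


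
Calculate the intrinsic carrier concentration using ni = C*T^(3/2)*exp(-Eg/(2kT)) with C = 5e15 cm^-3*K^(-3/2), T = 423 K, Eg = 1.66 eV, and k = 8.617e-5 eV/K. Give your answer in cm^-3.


Step 1: Compute kT = 8.617e-5 * 423 = 0.03644991 eV
Step 2: Exponent = -Eg/(2kT) = -1.66/(2*0.03644991) = -22.77098
Step 3: T^(3/2) = 423^1.5 = 8699.83
Step 4: ni = 5e15 * 8699.83 * exp(-22.77098) = 5.61e+09 cm^-3

5.61e+09


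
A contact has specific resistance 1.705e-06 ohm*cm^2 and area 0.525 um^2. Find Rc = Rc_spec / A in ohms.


Step 1: Convert area to cm^2: 0.525 um^2 = 5.2500e-09 cm^2
Step 2: Rc = Rc_spec / A = 1.705e-06 / 5.2500e-09
Step 3: Rc = 3.25e+02 ohms

3.25e+02


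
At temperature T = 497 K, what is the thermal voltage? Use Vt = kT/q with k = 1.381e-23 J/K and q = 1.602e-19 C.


Step 1: kT = 1.381e-23 * 497 = 6.86357e-21 J
Step 2: Vt = kT/q = 6.86357e-21 / 1.602e-19
Step 3: Vt = 0.04284 V

0.04284


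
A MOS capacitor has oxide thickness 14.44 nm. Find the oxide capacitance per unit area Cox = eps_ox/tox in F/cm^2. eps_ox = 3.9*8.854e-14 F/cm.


Step 1: eps_ox = 3.9 * 8.854e-14 = 3.45306e-13 F/cm
Step 2: tox in cm = 14.44 nm * 1e-7 = 1.4440e-06 cm
Step 3: Cox = 3.45306e-13 / 1.4440e-06 = 2.39e-07 F/cm^2

2.39e-07


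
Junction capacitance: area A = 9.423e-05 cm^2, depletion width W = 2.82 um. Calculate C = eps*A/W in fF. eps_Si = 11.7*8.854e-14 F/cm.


Step 1: eps_Si = 11.7 * 8.854e-14 = 1.035918e-12 F/cm
Step 2: W in cm = 2.82 * 1e-4 = 2.82e-04 cm
Step 3: C = 1.035918e-12 * 9.423e-05 / 2.82e-04 = 3.461509e-13 F
Step 4: C = 346.15 fF

346.15


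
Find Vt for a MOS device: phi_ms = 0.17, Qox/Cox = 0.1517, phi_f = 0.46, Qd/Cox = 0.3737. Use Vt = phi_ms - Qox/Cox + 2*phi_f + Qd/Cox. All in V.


Step 1: Vt = phi_ms - Qox/Cox + 2*phi_f + Qd/Cox
Step 2: Vt = 0.17 - 0.1517 + 2*0.46 + 0.3737
Step 3: Vt = 0.17 - 0.1517 + 0.92 + 0.3737
Step 4: Vt = 1.312 V

1.312


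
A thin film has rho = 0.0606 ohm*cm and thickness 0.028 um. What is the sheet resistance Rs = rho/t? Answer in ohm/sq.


Step 1: Convert thickness to cm: t = 0.028 um = 2.8000e-06 cm
Step 2: Rs = rho / t = 0.0606 / 2.8000e-06
Step 3: Rs = 21642.9 ohm/sq

21642.9


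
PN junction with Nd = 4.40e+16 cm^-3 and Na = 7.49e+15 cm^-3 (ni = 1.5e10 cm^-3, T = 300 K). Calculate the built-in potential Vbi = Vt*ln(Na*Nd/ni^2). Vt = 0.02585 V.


Step 1: Compute Na*Nd/ni^2 = 7.49e+15 * 4.40e+16 / (1.5e10)^2 = 1.4647e+12
Step 2: ln(1.4647e+12) = 28.0127
Step 3: Vbi = 0.02585 * 28.0127 = 0.724 V

0.724


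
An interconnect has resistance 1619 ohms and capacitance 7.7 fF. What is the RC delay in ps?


Step 1: tau = R * C
Step 2: tau = 1619 * 7.7 fF = 1619 * 7.7e-15 F
Step 3: tau = 1.24663e-11 s = 12.4663 ps

12.4663


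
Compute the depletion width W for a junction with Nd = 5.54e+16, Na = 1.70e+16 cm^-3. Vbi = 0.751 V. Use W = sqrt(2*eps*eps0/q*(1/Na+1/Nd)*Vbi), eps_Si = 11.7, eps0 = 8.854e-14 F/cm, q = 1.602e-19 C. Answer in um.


Step 1: 1/Na + 1/Nd = 1/1.70e+16 + 1/5.54e+16 = 7.68741e-17
Step 2: 2*eps*eps0/q = 2*11.7*8.854e-14/1.602e-19 = 1.293281e+07
Step 3: W^2 = 1.293281e+07 * 7.68741e-17 * 0.751 = 7.46643e-10
Step 4: W = sqrt(7.46643e-10) = 2.732e-05 cm = 0.2732 um

0.2732


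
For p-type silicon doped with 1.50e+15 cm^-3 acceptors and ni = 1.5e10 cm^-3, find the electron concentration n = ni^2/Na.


Step 1: Majority hole concentration p ≈ Na = 1.50e+15 cm^-3
Step 2: n = ni^2 / Na = (1.5e10)^2 / 1.50e+15
Step 3: n = 1.50e+05 cm^-3

1.50e+05


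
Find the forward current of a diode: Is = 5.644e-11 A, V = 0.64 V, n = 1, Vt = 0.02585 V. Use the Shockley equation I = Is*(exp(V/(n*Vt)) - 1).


Step 1: V/(n*Vt) = 0.64/(1*0.02585) = 24.7582
Step 2: exp(24.7582) = 5.6539e+10
Step 3: I = 5.644e-11 * (5.6539e+10 - 1) = 3.19e+00 A

3.19e+00


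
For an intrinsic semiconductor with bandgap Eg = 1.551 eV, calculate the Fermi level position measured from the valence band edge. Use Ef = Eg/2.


Step 1: For an intrinsic semiconductor, the Fermi level sits at midgap.
Step 2: Ef = Eg / 2 = 1.551 / 2 = 0.7755 eV

0.7755


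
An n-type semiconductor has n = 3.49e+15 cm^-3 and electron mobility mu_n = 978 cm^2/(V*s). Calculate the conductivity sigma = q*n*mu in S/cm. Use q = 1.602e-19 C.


Step 1: sigma = q * n * mu
Step 2: sigma = 1.602e-19 * 3.49e+15 * 978
Step 3: sigma = 5.468e-01 S/cm

5.468e-01


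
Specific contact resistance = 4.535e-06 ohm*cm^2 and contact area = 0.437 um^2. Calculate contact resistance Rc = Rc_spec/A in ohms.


Step 1: Convert area to cm^2: 0.437 um^2 = 4.3700e-09 cm^2
Step 2: Rc = Rc_spec / A = 4.535e-06 / 4.3700e-09
Step 3: Rc = 1.04e+03 ohms

1.04e+03


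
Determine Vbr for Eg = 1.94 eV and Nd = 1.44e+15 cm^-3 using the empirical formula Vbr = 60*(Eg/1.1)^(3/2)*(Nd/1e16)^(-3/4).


Step 1: Eg/1.1 = 1.94/1.1 = 1.763636
Step 2: (Eg/1.1)^1.5 = 1.763636^1.5 = 2.342143
Step 3: (Nd/1e16)^(-0.75) = (0.144)^(-0.75) = 4.277875
Step 4: Vbr = 60 * 2.342143 * 4.277875 = 601.2 V

601.2


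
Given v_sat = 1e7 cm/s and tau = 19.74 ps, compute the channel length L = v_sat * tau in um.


Step 1: tau in seconds = 19.74 ps * 1e-12 = 1.9740e-11 s
Step 2: L = v_sat * tau = 1e7 * 1.9740e-11 = 1.9740e-04 cm
Step 3: L in um = 1.9740e-04 * 1e4 = 1.974 um

1.974


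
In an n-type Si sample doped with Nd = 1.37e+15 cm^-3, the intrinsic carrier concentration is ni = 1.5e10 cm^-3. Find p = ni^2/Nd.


Step 1: Since Nd >> ni, n ≈ Nd = 1.37e+15 cm^-3
Step 2: p = ni^2 / n = (1.5e10)^2 / 1.37e+15
Step 3: p = 2.25e20 / 1.37e+15 = 1.64e+05 cm^-3

1.64e+05


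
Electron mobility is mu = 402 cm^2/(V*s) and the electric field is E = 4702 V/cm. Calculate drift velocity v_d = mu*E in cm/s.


Step 1: v_d = mu * E
Step 2: v_d = 402 * 4702 = 1890204
Step 3: v_d = 1.89e+06 cm/s

1.89e+06


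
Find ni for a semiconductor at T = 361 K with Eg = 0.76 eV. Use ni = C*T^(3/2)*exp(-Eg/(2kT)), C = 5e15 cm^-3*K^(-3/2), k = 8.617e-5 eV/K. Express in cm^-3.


Step 1: Compute kT = 8.617e-5 * 361 = 0.03110737 eV
Step 2: Exponent = -Eg/(2kT) = -0.76/(2*0.03110737) = -12.21575
Step 3: T^(3/2) = 361^1.5 = 6859.00
Step 4: ni = 5e15 * 6859.00 * exp(-12.21575) = 1.70e+14 cm^-3

1.70e+14


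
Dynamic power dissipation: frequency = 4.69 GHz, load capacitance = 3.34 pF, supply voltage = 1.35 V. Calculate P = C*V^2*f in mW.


Step 1: V^2 = 1.35^2 = 1.8225 V^2
Step 2: P = C*V^2*f = 3.34e-12 F * 1.8225 * 4.69e9 Hz
Step 3: P = 2.85487335e-02 W
Step 4: P = 28.549 mW

28.549


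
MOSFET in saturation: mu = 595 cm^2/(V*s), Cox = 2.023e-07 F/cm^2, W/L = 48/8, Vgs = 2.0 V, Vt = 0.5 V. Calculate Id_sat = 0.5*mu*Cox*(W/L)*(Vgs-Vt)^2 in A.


Step 1: Overdrive voltage Vov = Vgs - Vt = 2.0 - 0.5 = 1.5 V
Step 2: W/L = 48/8 = 6
Step 3: Id = 0.5 * 595 * 2.023e-07 * 6 * 1.5^2
Step 4: Id = 8.12e-04 A

8.12e-04


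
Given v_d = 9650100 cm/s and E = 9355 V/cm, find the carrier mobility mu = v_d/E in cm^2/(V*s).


Step 1: mu = v_d / E
Step 2: mu = 9650100 / 9355
Step 3: mu = 1031.54 cm^2/(V*s)

1031.54


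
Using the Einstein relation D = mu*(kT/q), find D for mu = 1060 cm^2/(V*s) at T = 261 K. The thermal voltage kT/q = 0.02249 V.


Step 1: D = mu * (kT/q)
Step 2: D = 1060 * 0.02249
Step 3: D = 23.84 cm^2/s

23.84


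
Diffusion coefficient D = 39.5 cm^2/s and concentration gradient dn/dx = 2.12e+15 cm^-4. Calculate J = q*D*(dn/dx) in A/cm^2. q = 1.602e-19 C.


Step 1: J = q * D * (dn/dx)
Step 2: J = 1.602e-19 * 39.5 * 2.12e+15
Step 3: J = 1.34e-02 A/cm^2

1.34e-02


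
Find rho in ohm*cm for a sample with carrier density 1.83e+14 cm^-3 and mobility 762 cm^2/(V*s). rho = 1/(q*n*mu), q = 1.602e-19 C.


Step 1: sigma = q * n * mu = 1.602e-19 * 1.83e+14 * 762 = 2.23392e-02 S/cm
Step 2: rho = 1 / sigma = 1 / 2.23392e-02 = 44.76 ohm*cm

44.76


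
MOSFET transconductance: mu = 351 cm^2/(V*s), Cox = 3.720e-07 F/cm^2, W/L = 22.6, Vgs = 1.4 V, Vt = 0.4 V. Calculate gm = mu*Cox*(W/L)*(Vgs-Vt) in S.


Step 1: Vov = Vgs - Vt = 1.4 - 0.4 = 1.0 V
Step 2: gm = mu * Cox * (W/L) * Vov
Step 3: gm = 351 * 3.720e-07 * 22.6 * 1.0 = 2.95e-03 S

2.95e-03


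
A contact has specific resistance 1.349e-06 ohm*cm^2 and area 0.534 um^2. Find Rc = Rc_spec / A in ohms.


Step 1: Convert area to cm^2: 0.534 um^2 = 5.3400e-09 cm^2
Step 2: Rc = Rc_spec / A = 1.349e-06 / 5.3400e-09
Step 3: Rc = 2.53e+02 ohms

2.53e+02


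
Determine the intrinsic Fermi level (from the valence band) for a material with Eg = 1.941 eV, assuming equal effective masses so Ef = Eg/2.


Step 1: For an intrinsic semiconductor, the Fermi level sits at midgap.
Step 2: Ef = Eg / 2 = 1.941 / 2 = 0.9705 eV

0.9705


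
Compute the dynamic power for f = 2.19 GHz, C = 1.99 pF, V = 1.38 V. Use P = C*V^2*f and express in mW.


Step 1: V^2 = 1.38^2 = 1.9044 V^2
Step 2: P = C*V^2*f = 1.99e-12 F * 1.9044 * 2.19e9 Hz
Step 3: P = 8.29956564e-03 W
Step 4: P = 8.3 mW

8.3


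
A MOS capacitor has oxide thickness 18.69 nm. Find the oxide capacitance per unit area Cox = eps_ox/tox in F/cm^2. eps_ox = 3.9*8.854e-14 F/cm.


Step 1: eps_ox = 3.9 * 8.854e-14 = 3.45306e-13 F/cm
Step 2: tox in cm = 18.69 nm * 1e-7 = 1.8690e-06 cm
Step 3: Cox = 3.45306e-13 / 1.8690e-06 = 1.85e-07 F/cm^2

1.85e-07


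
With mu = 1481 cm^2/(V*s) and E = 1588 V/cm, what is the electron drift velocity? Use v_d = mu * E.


Step 1: v_d = mu * E
Step 2: v_d = 1481 * 1588 = 2351828
Step 3: v_d = 2.35e+06 cm/s

2.35e+06


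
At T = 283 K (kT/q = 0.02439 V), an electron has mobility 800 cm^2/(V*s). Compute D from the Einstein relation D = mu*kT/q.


Step 1: D = mu * (kT/q)
Step 2: D = 800 * 0.02439
Step 3: D = 19.51 cm^2/s

19.51


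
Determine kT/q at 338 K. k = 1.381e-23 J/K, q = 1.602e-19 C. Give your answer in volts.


Step 1: kT = 1.381e-23 * 338 = 4.66778e-21 J
Step 2: Vt = kT/q = 4.66778e-21 / 1.602e-19
Step 3: Vt = 0.02914 V

0.02914


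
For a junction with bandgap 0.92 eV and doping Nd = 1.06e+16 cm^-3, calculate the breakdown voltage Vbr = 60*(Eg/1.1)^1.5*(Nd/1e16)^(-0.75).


Step 1: Eg/1.1 = 0.92/1.1 = 0.836364
Step 2: (Eg/1.1)^1.5 = 0.836364^1.5 = 0.764879
Step 3: (Nd/1e16)^(-0.75) = (1.06)^(-0.75) = 0.957239
Step 4: Vbr = 60 * 0.764879 * 0.957239 = 43.9 V

43.9


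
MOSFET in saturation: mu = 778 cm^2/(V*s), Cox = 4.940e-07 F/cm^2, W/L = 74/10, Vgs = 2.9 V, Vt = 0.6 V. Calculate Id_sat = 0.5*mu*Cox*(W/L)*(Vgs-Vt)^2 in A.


Step 1: Overdrive voltage Vov = Vgs - Vt = 2.9 - 0.6 = 2.3 V
Step 2: W/L = 74/10 = 7.4
Step 3: Id = 0.5 * 778 * 4.940e-07 * 7.4 * 2.3^2
Step 4: Id = 7.52e-03 A

7.52e-03


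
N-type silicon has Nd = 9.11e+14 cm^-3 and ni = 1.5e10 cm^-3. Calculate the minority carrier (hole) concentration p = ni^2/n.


Step 1: Since Nd >> ni, n ≈ Nd = 9.11e+14 cm^-3
Step 2: p = ni^2 / n = (1.5e10)^2 / 9.11e+14
Step 3: p = 2.25e20 / 9.11e+14 = 2.47e+05 cm^-3

2.47e+05


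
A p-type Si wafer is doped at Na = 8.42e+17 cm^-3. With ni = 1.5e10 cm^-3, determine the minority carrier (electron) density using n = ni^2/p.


Step 1: Majority hole concentration p ≈ Na = 8.42e+17 cm^-3
Step 2: n = ni^2 / Na = (1.5e10)^2 / 8.42e+17
Step 3: n = 2.67e+02 cm^-3

2.67e+02


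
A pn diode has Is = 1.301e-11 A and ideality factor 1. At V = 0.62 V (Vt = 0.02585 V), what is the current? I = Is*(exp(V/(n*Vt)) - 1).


Step 1: V/(n*Vt) = 0.62/(1*0.02585) = 23.9845
Step 2: exp(23.9845) = 2.6082e+10
Step 3: I = 1.301e-11 * (2.6082e+10 - 1) = 3.39e-01 A

3.39e-01


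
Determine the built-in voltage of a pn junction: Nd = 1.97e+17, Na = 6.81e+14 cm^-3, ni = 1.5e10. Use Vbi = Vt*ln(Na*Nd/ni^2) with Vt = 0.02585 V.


Step 1: Compute Na*Nd/ni^2 = 6.81e+14 * 1.97e+17 / (1.5e10)^2 = 5.9625e+11
Step 2: ln(5.9625e+11) = 27.1139
Step 3: Vbi = 0.02585 * 27.1139 = 0.701 V

0.701


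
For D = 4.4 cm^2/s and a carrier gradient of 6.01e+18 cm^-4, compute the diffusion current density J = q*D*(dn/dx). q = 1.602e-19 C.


Step 1: J = q * D * (dn/dx)
Step 2: J = 1.602e-19 * 4.4 * 6.01e+18
Step 3: J = 4.24e+00 A/cm^2

4.24e+00


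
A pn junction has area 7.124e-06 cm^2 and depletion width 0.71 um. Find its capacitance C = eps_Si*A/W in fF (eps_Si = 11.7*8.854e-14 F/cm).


Step 1: eps_Si = 11.7 * 8.854e-14 = 1.035918e-12 F/cm
Step 2: W in cm = 0.71 * 1e-4 = 7.10e-05 cm
Step 3: C = 1.035918e-12 * 7.124e-06 / 7.10e-05 = 1.039420e-13 F
Step 4: C = 103.94 fF

103.94


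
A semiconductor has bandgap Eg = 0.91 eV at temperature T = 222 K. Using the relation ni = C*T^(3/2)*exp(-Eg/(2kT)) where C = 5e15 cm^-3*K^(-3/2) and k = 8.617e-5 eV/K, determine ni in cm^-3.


Step 1: Compute kT = 8.617e-5 * 222 = 0.01912974 eV
Step 2: Exponent = -Eg/(2kT) = -0.91/(2*0.01912974) = -23.78495
Step 3: T^(3/2) = 222^1.5 = 3307.73
Step 4: ni = 5e15 * 3307.73 * exp(-23.78495) = 7.74e+08 cm^-3

7.74e+08


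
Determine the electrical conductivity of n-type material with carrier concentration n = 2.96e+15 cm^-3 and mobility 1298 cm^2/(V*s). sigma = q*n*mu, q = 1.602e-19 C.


Step 1: sigma = q * n * mu
Step 2: sigma = 1.602e-19 * 2.96e+15 * 1298
Step 3: sigma = 6.155e-01 S/cm

6.155e-01


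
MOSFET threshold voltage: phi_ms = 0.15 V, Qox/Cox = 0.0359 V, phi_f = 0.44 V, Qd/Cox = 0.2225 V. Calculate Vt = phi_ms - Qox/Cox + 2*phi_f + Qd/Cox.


Step 1: Vt = phi_ms - Qox/Cox + 2*phi_f + Qd/Cox
Step 2: Vt = 0.15 - 0.0359 + 2*0.44 + 0.2225
Step 3: Vt = 0.15 - 0.0359 + 0.88 + 0.2225
Step 4: Vt = 1.2166 V

1.2166
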